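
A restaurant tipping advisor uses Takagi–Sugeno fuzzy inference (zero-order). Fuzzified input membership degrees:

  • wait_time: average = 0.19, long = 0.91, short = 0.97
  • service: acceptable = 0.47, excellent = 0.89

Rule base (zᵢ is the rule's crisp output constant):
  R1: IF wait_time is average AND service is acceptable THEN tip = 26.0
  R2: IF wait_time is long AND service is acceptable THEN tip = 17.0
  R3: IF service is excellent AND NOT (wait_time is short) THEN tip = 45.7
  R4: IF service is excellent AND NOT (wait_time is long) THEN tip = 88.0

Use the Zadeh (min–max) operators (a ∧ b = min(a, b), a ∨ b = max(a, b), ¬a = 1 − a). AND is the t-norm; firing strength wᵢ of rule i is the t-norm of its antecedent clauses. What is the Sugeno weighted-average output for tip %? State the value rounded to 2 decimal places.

28.49

R1 (z=26.0): average=0.19, acceptable=0.47; AND[min(a, b)] → w = 0.19
R2 (z=17.0): long=0.91, acceptable=0.47; AND[min(a, b)] → w = 0.47
R3 (z=45.7): excellent=0.89, ¬short=1−0.97=0.03; AND[min(a, b)] → w = 0.03
R4 (z=88.0): excellent=0.89, ¬long=1−0.91=0.09; AND[min(a, b)] → w = 0.09
Weighted average = (0.19·26.0 + 0.47·17.0 + 0.03·45.7 + 0.09·88.0) / (0.19 + 0.47 + 0.03 + 0.09)
  = 22.2210 / 0.7800 = 28.49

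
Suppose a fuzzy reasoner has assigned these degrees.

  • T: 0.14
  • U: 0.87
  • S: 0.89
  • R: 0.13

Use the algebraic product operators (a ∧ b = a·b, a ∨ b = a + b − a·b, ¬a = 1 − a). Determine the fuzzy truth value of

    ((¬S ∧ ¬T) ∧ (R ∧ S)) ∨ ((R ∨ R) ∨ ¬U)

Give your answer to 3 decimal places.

¬S = 1 − 0.8900 = 0.1100
¬T = 1 − 0.1400 = 0.8600
¬S ∧ ¬T = a·b on (0.1100, 0.8600) = 0.0946
R ∧ S = a·b on (0.1300, 0.8900) = 0.1157
(¬S ∧ ¬T) ∧ (R ∧ S) = a·b on (0.0946, 0.1157) = 0.0109
R ∨ R = a + b − a·b on (0.1300, 0.1300) = 0.2431
¬U = 1 − 0.8700 = 0.1300
(R ∨ R) ∨ ¬U = a + b − a·b on (0.2431, 0.1300) = 0.3415
((¬S ∧ ¬T) ∧ (R ∧ S)) ∨ ((R ∨ R) ∨ ¬U) = a + b − a·b on (0.0109, 0.3415) = 0.3487

0.349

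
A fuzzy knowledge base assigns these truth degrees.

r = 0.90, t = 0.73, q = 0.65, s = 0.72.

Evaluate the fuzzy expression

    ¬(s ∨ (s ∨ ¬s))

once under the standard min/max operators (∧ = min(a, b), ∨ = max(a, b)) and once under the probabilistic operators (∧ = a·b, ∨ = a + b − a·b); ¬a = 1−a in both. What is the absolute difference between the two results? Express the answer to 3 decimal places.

Under standard min/max:
  ¬s = 1 − 0.72 = 0.28
  s ∨ ¬s = max(a, b) on (0.72, 0.28) = 0.72
  s ∨ (s ∨ ¬s) = max(a, b) on (0.72, 0.72) = 0.72
  ¬(s ∨ (s ∨ ¬s)) = 1 − 0.72 = 0.28
  → value = 0.2800
Under probabilistic:
  ¬s = 1 − 0.7200 = 0.2800
  s ∨ ¬s = a + b − a·b on (0.7200, 0.2800) = 0.7984
  s ∨ (s ∨ ¬s) = a + b − a·b on (0.7200, 0.7984) = 0.9436
  ¬(s ∨ (s ∨ ¬s)) = 1 − 0.9436 = 0.0564
  → value = 0.0564
|0.2800 − 0.0564| = 0.224

0.224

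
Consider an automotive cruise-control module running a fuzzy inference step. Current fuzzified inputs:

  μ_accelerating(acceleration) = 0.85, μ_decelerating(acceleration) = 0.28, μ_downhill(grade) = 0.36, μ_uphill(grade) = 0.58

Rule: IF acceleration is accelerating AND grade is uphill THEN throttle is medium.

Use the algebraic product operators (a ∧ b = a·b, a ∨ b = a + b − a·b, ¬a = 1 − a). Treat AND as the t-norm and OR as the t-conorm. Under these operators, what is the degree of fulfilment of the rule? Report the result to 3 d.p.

firing strength: accelerating=0.85, uphill=0.58; AND[a·b] → w = 0.4930

0.493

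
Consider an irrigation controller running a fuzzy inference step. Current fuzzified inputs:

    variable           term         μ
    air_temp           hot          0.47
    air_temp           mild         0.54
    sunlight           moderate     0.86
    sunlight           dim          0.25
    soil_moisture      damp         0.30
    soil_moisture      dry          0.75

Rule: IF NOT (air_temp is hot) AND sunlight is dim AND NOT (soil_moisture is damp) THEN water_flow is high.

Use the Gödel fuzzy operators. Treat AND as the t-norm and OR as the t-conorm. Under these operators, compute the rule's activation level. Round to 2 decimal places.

firing strength: ¬hot=1−0.47=0.53, dim=0.25, ¬damp=1−0.30=0.70; AND[min(a, b)] → w = 0.25

0.25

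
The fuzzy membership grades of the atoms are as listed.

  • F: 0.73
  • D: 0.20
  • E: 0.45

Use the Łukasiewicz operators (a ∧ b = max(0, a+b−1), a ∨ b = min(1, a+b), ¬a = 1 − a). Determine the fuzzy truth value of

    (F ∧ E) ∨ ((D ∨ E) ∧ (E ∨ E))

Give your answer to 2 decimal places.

F ∧ E = max(0, a+b−1) on (0.73, 0.45) = 0.18
D ∨ E = min(1, a+b) on (0.20, 0.45) = 0.65
E ∨ E = min(1, a+b) on (0.45, 0.45) = 0.90
(D ∨ E) ∧ (E ∨ E) = max(0, a+b−1) on (0.65, 0.90) = 0.55
(F ∧ E) ∨ ((D ∨ E) ∧ (E ∨ E)) = min(1, a+b) on (0.18, 0.55) = 0.73

0.73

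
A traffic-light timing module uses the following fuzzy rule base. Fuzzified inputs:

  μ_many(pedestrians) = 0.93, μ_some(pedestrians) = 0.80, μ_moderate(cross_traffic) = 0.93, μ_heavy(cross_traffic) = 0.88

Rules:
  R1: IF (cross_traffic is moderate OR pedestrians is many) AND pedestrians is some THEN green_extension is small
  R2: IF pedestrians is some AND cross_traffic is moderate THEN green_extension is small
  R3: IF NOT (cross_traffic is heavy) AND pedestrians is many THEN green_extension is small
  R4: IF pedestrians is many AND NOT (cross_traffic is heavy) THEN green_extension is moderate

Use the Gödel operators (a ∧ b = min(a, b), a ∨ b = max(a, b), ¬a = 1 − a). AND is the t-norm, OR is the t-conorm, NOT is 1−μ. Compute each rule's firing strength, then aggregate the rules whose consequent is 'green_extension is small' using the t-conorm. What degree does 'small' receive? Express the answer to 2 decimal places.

R1: (moderate=0.93 OR many=0.93) = 0.93; AND[min(a, b)] with some=0.80 → w = 0.80
R2: some=0.80, moderate=0.93; AND[min(a, b)] → w = 0.80
R3: ¬heavy=1−0.88=0.12, many=0.93; AND[min(a, b)] → w = 0.12
R4: many=0.93, ¬heavy=1−0.88=0.12; AND[min(a, b)] → w = 0.12
Rules with consequent 'small': {R1, R2, R3} → strengths 0.80, 0.80, 0.12
Aggregate via t-conorm [max(a, b)]: 0.80

0.80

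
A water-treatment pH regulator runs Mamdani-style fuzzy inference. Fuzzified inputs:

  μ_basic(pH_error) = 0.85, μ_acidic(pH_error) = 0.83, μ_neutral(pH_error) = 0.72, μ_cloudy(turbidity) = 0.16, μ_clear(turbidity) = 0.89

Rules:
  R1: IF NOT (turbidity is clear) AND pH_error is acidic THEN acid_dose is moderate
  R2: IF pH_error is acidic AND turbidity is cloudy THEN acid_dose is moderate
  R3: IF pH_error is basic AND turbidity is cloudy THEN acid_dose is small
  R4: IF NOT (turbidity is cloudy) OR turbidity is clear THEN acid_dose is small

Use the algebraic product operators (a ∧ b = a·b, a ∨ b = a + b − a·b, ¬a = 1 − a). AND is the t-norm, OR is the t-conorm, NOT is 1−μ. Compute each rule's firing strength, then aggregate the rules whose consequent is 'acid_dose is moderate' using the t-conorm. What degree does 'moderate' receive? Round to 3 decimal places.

R1: ¬clear=1−0.89=0.11, acidic=0.83; AND[a·b] → w = 0.0913
R2: acidic=0.83, cloudy=0.16; AND[a·b] → w = 0.1328
R3: basic=0.85, cloudy=0.16; AND[a·b] → w = 0.1360
R4: ¬cloudy=1−0.16=0.84, clear=0.89; OR[a + b − a·b] → w = 0.9824
Rules with consequent 'moderate': {R1, R2} → strengths 0.0913, 0.1328
Aggregate via t-conorm [a + b − a·b]: 0.2120

0.212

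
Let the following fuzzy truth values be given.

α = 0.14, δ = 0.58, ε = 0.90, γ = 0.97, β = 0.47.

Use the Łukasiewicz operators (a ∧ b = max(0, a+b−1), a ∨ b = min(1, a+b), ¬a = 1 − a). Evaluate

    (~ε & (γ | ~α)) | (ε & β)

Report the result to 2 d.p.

~ε = 1 − 0.90 = 0.10
~α = 1 − 0.14 = 0.86
γ | ~α = min(1, a+b) on (0.97, 0.86) = 1.00
~ε & (γ | ~α) = max(0, a+b−1) on (0.10, 1.00) = 0.10
ε & β = max(0, a+b−1) on (0.90, 0.47) = 0.37
(~ε & (γ | ~α)) | (ε & β) = min(1, a+b) on (0.10, 0.37) = 0.47

0.47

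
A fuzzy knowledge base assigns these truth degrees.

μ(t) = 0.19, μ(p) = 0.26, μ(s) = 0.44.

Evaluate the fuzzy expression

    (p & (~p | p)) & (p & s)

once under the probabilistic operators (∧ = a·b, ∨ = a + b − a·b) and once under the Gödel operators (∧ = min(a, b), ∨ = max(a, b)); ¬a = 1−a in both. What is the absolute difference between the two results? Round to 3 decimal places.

0.236

Under probabilistic:
  ~p = 1 − 0.2600 = 0.7400
  ~p | p = a + b − a·b on (0.7400, 0.2600) = 0.8076
  p & (~p | p) = a·b on (0.2600, 0.8076) = 0.2100
  p & s = a·b on (0.2600, 0.4400) = 0.1144
  (p & (~p | p)) & (p & s) = a·b on (0.2100, 0.1144) = 0.0240
  → value = 0.0240
Under Gödel:
  ~p = 1 − 0.26 = 0.74
  ~p | p = max(a, b) on (0.74, 0.26) = 0.74
  p & (~p | p) = min(a, b) on (0.26, 0.74) = 0.26
  p & s = min(a, b) on (0.26, 0.44) = 0.26
  (p & (~p | p)) & (p & s) = min(a, b) on (0.26, 0.26) = 0.26
  → value = 0.2600
|0.0240 − 0.2600| = 0.236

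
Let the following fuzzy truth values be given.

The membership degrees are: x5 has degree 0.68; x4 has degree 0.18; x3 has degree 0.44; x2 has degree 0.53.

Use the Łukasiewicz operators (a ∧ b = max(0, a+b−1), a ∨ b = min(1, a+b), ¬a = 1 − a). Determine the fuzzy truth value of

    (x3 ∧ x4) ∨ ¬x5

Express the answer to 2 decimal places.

0.32

x3 ∧ x4 = max(0, a+b−1) on (0.44, 0.18) = 0.00
¬x5 = 1 − 0.68 = 0.32
(x3 ∧ x4) ∨ ¬x5 = min(1, a+b) on (0.00, 0.32) = 0.32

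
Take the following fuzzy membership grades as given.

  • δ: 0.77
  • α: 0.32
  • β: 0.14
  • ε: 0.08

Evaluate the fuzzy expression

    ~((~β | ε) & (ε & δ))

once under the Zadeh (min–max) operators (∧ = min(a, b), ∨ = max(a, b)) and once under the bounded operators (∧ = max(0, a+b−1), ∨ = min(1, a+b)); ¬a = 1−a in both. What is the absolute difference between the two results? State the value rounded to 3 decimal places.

0.080

Under Zadeh (min–max):
  ~β = 1 − 0.14 = 0.86
  ~β | ε = max(a, b) on (0.86, 0.08) = 0.86
  ε & δ = min(a, b) on (0.08, 0.77) = 0.08
  (~β | ε) & (ε & δ) = min(a, b) on (0.86, 0.08) = 0.08
  ~((~β | ε) & (ε & δ)) = 1 − 0.08 = 0.92
  → value = 0.9200
Under bounded:
  ~β = 1 − 0.14 = 0.86
  ~β | ε = min(1, a+b) on (0.86, 0.08) = 0.94
  ε & δ = max(0, a+b−1) on (0.08, 0.77) = 0.00
  (~β | ε) & (ε & δ) = max(0, a+b−1) on (0.94, 0.00) = 0.00
  ~((~β | ε) & (ε & δ)) = 1 − 0.00 = 1.00
  → value = 1.0000
|0.9200 − 1.0000| = 0.080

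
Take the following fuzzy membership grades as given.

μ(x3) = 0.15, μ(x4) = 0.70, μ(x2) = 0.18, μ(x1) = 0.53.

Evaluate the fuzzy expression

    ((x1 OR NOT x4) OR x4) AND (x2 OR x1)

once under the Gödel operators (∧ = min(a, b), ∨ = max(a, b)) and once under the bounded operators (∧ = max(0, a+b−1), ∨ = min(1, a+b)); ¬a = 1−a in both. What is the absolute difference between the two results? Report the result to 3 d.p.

Under Gödel:
  NOT x4 = 1 − 0.70 = 0.30
  x1 OR NOT x4 = max(a, b) on (0.53, 0.30) = 0.53
  (x1 OR NOT x4) OR x4 = max(a, b) on (0.53, 0.70) = 0.70
  x2 OR x1 = max(a, b) on (0.18, 0.53) = 0.53
  ((x1 OR NOT x4) OR x4) AND (x2 OR x1) = min(a, b) on (0.70, 0.53) = 0.53
  → value = 0.5300
Under bounded:
  NOT x4 = 1 − 0.70 = 0.30
  x1 OR NOT x4 = min(1, a+b) on (0.53, 0.30) = 0.83
  (x1 OR NOT x4) OR x4 = min(1, a+b) on (0.83, 0.70) = 1.00
  x2 OR x1 = min(1, a+b) on (0.18, 0.53) = 0.71
  ((x1 OR NOT x4) OR x4) AND (x2 OR x1) = max(0, a+b−1) on (1.00, 0.71) = 0.71
  → value = 0.7100
|0.5300 − 0.7100| = 0.180

0.180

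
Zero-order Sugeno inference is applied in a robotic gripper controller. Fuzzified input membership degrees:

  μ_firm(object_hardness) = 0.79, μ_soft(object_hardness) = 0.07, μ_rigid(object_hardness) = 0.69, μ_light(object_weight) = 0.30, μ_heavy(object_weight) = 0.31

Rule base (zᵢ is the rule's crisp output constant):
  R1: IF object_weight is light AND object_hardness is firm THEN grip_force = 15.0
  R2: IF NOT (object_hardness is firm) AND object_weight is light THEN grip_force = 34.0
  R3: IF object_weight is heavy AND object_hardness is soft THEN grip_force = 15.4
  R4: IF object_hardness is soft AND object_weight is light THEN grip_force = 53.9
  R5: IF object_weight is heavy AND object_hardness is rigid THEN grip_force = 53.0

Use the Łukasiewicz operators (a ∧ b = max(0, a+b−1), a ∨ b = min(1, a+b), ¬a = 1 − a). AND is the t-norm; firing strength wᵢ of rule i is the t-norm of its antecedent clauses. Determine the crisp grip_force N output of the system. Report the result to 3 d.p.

15.000

R1 (z=15.0): light=0.30, firm=0.79; AND[max(0, a+b−1)] → w = 0.09
R2 (z=34.0): ¬firm=1−0.79=0.21, light=0.30; AND[max(0, a+b−1)] → w = 0.00
R3 (z=15.4): heavy=0.31, soft=0.07; AND[max(0, a+b−1)] → w = 0.00
R4 (z=53.9): soft=0.07, light=0.30; AND[max(0, a+b−1)] → w = 0.00
R5 (z=53.0): heavy=0.31, rigid=0.69; AND[max(0, a+b−1)] → w = 0.00
Weighted average = (0.09·15.0 + 0.00·34.0 + 0.00·15.4 + 0.00·53.9 + 0.00·53.0) / (0.09 + 0.00 + 0.00 + 0.00 + 0.00)
  = 1.3500 / 0.0900 = 15.000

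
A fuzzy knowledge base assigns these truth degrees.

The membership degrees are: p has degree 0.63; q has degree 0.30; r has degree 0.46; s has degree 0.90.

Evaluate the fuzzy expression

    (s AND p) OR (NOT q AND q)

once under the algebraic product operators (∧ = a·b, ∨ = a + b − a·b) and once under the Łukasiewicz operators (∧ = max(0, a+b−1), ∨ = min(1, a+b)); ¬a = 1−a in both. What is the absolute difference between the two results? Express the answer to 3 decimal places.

Under algebraic product:
  s AND p = a·b on (0.9000, 0.6300) = 0.5670
  NOT q = 1 − 0.3000 = 0.7000
  NOT q AND q = a·b on (0.7000, 0.3000) = 0.2100
  (s AND p) OR (NOT q AND q) = a + b − a·b on (0.5670, 0.2100) = 0.6579
  → value = 0.6579
Under Łukasiewicz:
  s AND p = max(0, a+b−1) on (0.90, 0.63) = 0.53
  NOT q = 1 − 0.30 = 0.70
  NOT q AND q = max(0, a+b−1) on (0.70, 0.30) = 0.00
  (s AND p) OR (NOT q AND q) = min(1, a+b) on (0.53, 0.00) = 0.53
  → value = 0.5300
|0.6579 − 0.5300| = 0.128

0.128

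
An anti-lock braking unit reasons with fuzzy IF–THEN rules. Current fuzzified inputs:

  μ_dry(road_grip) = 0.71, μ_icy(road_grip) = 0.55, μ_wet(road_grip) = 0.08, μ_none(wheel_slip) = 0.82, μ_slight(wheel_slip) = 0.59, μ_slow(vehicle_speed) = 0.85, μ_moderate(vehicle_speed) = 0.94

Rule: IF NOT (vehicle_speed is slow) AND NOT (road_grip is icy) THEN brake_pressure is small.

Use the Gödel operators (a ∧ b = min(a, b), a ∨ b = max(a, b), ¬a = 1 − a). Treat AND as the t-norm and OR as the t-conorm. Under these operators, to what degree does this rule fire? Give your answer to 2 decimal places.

firing strength: ¬slow=1−0.85=0.15, ¬icy=1−0.55=0.45; AND[min(a, b)] → w = 0.15

0.15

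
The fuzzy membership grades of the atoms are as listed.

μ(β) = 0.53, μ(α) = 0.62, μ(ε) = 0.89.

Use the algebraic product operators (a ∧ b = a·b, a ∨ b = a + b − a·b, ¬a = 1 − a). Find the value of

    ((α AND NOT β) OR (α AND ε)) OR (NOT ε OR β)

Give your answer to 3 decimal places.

0.867

NOT β = 1 − 0.5300 = 0.4700
α AND NOT β = a·b on (0.6200, 0.4700) = 0.2914
α AND ε = a·b on (0.6200, 0.8900) = 0.5518
(α AND NOT β) OR (α AND ε) = a + b − a·b on (0.2914, 0.5518) = 0.6824
NOT ε = 1 − 0.8900 = 0.1100
NOT ε OR β = a + b − a·b on (0.1100, 0.5300) = 0.5817
((α AND NOT β) OR (α AND ε)) OR (NOT ε OR β) = a + b − a·b on (0.6824, 0.5817) = 0.8672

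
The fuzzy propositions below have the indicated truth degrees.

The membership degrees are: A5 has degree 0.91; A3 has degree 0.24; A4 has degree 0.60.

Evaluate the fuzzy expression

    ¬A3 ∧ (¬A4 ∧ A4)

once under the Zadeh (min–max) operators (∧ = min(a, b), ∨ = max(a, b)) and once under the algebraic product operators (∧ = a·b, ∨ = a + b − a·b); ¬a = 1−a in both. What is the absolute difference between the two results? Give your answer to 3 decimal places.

Under Zadeh (min–max):
  ¬A3 = 1 − 0.24 = 0.76
  ¬A4 = 1 − 0.60 = 0.40
  ¬A4 ∧ A4 = min(a, b) on (0.40, 0.60) = 0.40
  ¬A3 ∧ (¬A4 ∧ A4) = min(a, b) on (0.76, 0.40) = 0.40
  → value = 0.4000
Under algebraic product:
  ¬A3 = 1 − 0.2400 = 0.7600
  ¬A4 = 1 − 0.6000 = 0.4000
  ¬A4 ∧ A4 = a·b on (0.4000, 0.6000) = 0.2400
  ¬A3 ∧ (¬A4 ∧ A4) = a·b on (0.7600, 0.2400) = 0.1824
  → value = 0.1824
|0.4000 − 0.1824| = 0.218

0.218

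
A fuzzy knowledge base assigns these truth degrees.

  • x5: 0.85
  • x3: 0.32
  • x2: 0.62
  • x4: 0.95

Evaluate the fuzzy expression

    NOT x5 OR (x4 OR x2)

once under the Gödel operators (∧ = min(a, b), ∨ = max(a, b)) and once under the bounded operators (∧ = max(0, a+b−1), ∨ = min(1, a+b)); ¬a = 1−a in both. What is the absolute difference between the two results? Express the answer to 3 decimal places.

0.050

Under Gödel:
  NOT x5 = 1 − 0.85 = 0.15
  x4 OR x2 = max(a, b) on (0.95, 0.62) = 0.95
  NOT x5 OR (x4 OR x2) = max(a, b) on (0.15, 0.95) = 0.95
  → value = 0.9500
Under bounded:
  NOT x5 = 1 − 0.85 = 0.15
  x4 OR x2 = min(1, a+b) on (0.95, 0.62) = 1.00
  NOT x5 OR (x4 OR x2) = min(1, a+b) on (0.15, 1.00) = 1.00
  → value = 1.0000
|0.9500 − 1.0000| = 0.050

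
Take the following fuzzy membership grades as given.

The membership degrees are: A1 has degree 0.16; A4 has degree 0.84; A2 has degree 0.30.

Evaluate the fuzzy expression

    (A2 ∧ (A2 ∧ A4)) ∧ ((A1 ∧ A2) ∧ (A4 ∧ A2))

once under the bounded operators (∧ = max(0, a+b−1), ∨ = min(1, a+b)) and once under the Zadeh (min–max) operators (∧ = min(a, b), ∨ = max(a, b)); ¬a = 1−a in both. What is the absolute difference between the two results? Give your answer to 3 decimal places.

Under bounded:
  A2 ∧ A4 = max(0, a+b−1) on (0.30, 0.84) = 0.14
  A2 ∧ (A2 ∧ A4) = max(0, a+b−1) on (0.30, 0.14) = 0.00
  A1 ∧ A2 = max(0, a+b−1) on (0.16, 0.30) = 0.00
  A4 ∧ A2 = max(0, a+b−1) on (0.84, 0.30) = 0.14
  (A1 ∧ A2) ∧ (A4 ∧ A2) = max(0, a+b−1) on (0.00, 0.14) = 0.00
  (A2 ∧ (A2 ∧ A4)) ∧ ((A1 ∧ A2) ∧ (A4 ∧ A2)) = max(0, a+b−1) on (0.00, 0.00) = 0.00
  → value = 0.0000
Under Zadeh (min–max):
  A2 ∧ A4 = min(a, b) on (0.30, 0.84) = 0.30
  A2 ∧ (A2 ∧ A4) = min(a, b) on (0.30, 0.30) = 0.30
  A1 ∧ A2 = min(a, b) on (0.16, 0.30) = 0.16
  A4 ∧ A2 = min(a, b) on (0.84, 0.30) = 0.30
  (A1 ∧ A2) ∧ (A4 ∧ A2) = min(a, b) on (0.16, 0.30) = 0.16
  (A2 ∧ (A2 ∧ A4)) ∧ ((A1 ∧ A2) ∧ (A4 ∧ A2)) = min(a, b) on (0.30, 0.16) = 0.16
  → value = 0.1600
|0.0000 − 0.1600| = 0.160

0.160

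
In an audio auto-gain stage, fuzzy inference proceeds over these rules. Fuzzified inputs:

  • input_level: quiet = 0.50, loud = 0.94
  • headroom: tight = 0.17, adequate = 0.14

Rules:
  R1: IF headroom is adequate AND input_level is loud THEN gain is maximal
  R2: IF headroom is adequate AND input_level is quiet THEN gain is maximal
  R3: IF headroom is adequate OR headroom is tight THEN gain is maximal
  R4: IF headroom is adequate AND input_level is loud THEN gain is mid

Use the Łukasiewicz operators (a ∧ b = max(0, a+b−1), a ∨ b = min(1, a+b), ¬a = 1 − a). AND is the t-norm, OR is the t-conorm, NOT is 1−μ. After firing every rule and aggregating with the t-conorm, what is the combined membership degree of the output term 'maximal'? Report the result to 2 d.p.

R1: adequate=0.14, loud=0.94; AND[max(0, a+b−1)] → w = 0.08
R2: adequate=0.14, quiet=0.50; AND[max(0, a+b−1)] → w = 0.00
R3: adequate=0.14, tight=0.17; OR[min(1, a+b)] → w = 0.31
R4: adequate=0.14, loud=0.94; AND[max(0, a+b−1)] → w = 0.08
Rules with consequent 'maximal': {R1, R2, R3} → strengths 0.08, 0.00, 0.31
Aggregate via t-conorm [min(1, a+b)]: 0.39

0.39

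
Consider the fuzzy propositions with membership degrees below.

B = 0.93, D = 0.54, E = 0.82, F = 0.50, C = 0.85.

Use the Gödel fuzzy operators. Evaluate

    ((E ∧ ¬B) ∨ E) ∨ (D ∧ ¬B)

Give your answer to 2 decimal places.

¬B = 1 − 0.93 = 0.07
E ∧ ¬B = min(a, b) on (0.82, 0.07) = 0.07
(E ∧ ¬B) ∨ E = max(a, b) on (0.07, 0.82) = 0.82
¬B = 1 − 0.93 = 0.07
D ∧ ¬B = min(a, b) on (0.54, 0.07) = 0.07
((E ∧ ¬B) ∨ E) ∨ (D ∧ ¬B) = max(a, b) on (0.82, 0.07) = 0.82

0.82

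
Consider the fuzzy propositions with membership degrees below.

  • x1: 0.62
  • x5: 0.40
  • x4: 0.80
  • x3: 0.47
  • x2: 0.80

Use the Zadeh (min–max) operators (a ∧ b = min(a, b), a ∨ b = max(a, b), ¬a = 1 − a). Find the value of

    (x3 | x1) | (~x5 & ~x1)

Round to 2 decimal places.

0.62

x3 | x1 = max(a, b) on (0.47, 0.62) = 0.62
~x5 = 1 − 0.40 = 0.60
~x1 = 1 − 0.62 = 0.38
~x5 & ~x1 = min(a, b) on (0.60, 0.38) = 0.38
(x3 | x1) | (~x5 & ~x1) = max(a, b) on (0.62, 0.38) = 0.62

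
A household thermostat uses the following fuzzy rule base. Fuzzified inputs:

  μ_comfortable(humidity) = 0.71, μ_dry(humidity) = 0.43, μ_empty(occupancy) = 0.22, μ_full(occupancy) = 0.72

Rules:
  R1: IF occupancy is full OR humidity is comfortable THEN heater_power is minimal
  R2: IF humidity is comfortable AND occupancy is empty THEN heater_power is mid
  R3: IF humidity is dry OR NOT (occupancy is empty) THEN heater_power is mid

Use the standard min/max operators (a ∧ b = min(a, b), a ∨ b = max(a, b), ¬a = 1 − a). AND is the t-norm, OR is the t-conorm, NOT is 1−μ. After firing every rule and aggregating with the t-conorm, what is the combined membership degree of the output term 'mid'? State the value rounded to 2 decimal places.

R1: full=0.72, comfortable=0.71; OR[max(a, b)] → w = 0.72
R2: comfortable=0.71, empty=0.22; AND[min(a, b)] → w = 0.22
R3: dry=0.43, ¬empty=1−0.22=0.78; OR[max(a, b)] → w = 0.78
Rules with consequent 'mid': {R2, R3} → strengths 0.22, 0.78
Aggregate via t-conorm [max(a, b)]: 0.78

0.78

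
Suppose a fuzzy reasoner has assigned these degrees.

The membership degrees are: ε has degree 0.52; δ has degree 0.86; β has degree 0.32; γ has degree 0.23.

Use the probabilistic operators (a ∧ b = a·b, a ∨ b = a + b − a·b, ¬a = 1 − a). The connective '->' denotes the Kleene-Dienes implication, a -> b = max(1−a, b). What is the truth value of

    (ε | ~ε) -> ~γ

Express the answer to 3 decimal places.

0.770

~ε = 1 − 0.5200 = 0.4800
ε | ~ε = a + b − a·b on (0.5200, 0.4800) = 0.7504
~γ = 1 − 0.2300 = 0.7700
(ε | ~ε) -> ~γ  [Kleene-Dienes: max(1−a, b)] with a=0.7504, b=0.7700 → 0.7700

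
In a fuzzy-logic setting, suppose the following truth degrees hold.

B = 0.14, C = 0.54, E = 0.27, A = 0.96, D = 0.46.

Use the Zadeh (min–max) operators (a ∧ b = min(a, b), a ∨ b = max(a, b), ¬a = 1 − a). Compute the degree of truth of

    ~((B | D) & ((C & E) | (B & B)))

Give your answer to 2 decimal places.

B | D = max(a, b) on (0.14, 0.46) = 0.46
C & E = min(a, b) on (0.54, 0.27) = 0.27
B & B = min(a, b) on (0.14, 0.14) = 0.14
(C & E) | (B & B) = max(a, b) on (0.27, 0.14) = 0.27
(B | D) & ((C & E) | (B & B)) = min(a, b) on (0.46, 0.27) = 0.27
~((B | D) & ((C & E) | (B & B))) = 1 − 0.27 = 0.73

0.73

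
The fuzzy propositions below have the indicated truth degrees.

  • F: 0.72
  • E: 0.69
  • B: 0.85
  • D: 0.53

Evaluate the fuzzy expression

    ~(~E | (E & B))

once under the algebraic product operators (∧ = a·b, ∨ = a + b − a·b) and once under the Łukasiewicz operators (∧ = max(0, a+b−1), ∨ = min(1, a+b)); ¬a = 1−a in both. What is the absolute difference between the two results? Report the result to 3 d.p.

Under algebraic product:
  ~E = 1 − 0.6900 = 0.3100
  E & B = a·b on (0.6900, 0.8500) = 0.5865
  ~E | (E & B) = a + b − a·b on (0.3100, 0.5865) = 0.7147
  ~(~E | (E & B)) = 1 − 0.7147 = 0.2853
  → value = 0.2853
Under Łukasiewicz:
  ~E = 1 − 0.69 = 0.31
  E & B = max(0, a+b−1) on (0.69, 0.85) = 0.54
  ~E | (E & B) = min(1, a+b) on (0.31, 0.54) = 0.85
  ~(~E | (E & B)) = 1 − 0.85 = 0.15
  → value = 0.1500
|0.2853 − 0.1500| = 0.135

0.135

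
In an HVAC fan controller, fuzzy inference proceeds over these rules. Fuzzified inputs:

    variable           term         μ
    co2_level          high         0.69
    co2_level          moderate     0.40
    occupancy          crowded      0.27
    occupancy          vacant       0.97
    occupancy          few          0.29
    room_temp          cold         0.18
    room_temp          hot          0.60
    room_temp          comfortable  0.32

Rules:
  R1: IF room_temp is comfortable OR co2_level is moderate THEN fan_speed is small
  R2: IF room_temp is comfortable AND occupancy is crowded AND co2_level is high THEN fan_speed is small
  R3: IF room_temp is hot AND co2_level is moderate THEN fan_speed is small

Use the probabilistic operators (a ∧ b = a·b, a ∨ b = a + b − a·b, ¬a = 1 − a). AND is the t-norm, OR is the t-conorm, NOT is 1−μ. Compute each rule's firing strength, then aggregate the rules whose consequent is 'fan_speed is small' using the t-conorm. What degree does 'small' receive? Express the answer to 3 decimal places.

R1: comfortable=0.32, moderate=0.40; OR[a + b − a·b] → w = 0.5920
R2: comfortable=0.32, crowded=0.27, high=0.69; AND[a·b] → w = 0.0596
R3: hot=0.60, moderate=0.40; AND[a·b] → w = 0.2400
Rules with consequent 'small': {R1, R2, R3} → strengths 0.5920, 0.0596, 0.2400
Aggregate via t-conorm [a + b − a·b]: 0.7084

0.708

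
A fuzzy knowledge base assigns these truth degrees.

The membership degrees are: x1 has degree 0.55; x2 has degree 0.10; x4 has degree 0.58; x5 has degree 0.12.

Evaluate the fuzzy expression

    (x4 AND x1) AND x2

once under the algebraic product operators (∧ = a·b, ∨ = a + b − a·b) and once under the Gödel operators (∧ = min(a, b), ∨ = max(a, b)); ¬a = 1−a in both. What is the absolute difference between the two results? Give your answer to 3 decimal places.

Under algebraic product:
  x4 AND x1 = a·b on (0.5800, 0.5500) = 0.3190
  (x4 AND x1) AND x2 = a·b on (0.3190, 0.1000) = 0.0319
  → value = 0.0319
Under Gödel:
  x4 AND x1 = min(a, b) on (0.58, 0.55) = 0.55
  (x4 AND x1) AND x2 = min(a, b) on (0.55, 0.10) = 0.10
  → value = 0.1000
|0.0319 − 0.1000| = 0.068

0.068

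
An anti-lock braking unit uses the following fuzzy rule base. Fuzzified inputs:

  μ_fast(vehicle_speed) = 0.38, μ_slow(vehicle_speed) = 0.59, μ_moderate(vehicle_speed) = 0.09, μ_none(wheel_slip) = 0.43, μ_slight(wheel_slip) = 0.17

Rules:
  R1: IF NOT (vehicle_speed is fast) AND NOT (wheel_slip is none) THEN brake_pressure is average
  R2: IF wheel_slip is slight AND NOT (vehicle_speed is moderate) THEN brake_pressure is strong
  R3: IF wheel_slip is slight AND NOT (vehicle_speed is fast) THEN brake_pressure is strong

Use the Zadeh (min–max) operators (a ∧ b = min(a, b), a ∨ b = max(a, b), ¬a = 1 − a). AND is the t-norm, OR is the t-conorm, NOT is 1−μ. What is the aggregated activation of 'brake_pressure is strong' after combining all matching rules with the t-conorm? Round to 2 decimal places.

R1: ¬fast=1−0.38=0.62, ¬none=1−0.43=0.57; AND[min(a, b)] → w = 0.57
R2: slight=0.17, ¬moderate=1−0.09=0.91; AND[min(a, b)] → w = 0.17
R3: slight=0.17, ¬fast=1−0.38=0.62; AND[min(a, b)] → w = 0.17
Rules with consequent 'strong': {R2, R3} → strengths 0.17, 0.17
Aggregate via t-conorm [max(a, b)]: 0.17

0.17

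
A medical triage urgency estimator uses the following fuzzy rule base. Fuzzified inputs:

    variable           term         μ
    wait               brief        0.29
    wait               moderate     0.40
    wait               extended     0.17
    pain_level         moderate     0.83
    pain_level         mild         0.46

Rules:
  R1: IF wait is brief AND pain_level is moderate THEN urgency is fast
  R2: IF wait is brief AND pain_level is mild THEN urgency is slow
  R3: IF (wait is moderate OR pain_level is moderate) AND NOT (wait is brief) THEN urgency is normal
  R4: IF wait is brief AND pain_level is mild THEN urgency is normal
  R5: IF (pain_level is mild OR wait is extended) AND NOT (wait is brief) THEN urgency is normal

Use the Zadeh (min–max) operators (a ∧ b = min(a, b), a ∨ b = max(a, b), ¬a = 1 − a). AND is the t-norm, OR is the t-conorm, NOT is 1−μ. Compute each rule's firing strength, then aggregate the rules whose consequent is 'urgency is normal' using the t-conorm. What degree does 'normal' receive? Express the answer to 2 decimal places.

R1: brief=0.29, moderate=0.83; AND[min(a, b)] → w = 0.29
R2: brief=0.29, mild=0.46; AND[min(a, b)] → w = 0.29
R3: (moderate=0.40 OR moderate=0.83) = 0.83; AND[min(a, b)] with ¬brief=1−0.29=0.71 → w = 0.71
R4: brief=0.29, mild=0.46; AND[min(a, b)] → w = 0.29
R5: (mild=0.46 OR extended=0.17) = 0.46; AND[min(a, b)] with ¬brief=1−0.29=0.71 → w = 0.46
Rules with consequent 'normal': {R3, R4, R5} → strengths 0.71, 0.29, 0.46
Aggregate via t-conorm [max(a, b)]: 0.71

0.71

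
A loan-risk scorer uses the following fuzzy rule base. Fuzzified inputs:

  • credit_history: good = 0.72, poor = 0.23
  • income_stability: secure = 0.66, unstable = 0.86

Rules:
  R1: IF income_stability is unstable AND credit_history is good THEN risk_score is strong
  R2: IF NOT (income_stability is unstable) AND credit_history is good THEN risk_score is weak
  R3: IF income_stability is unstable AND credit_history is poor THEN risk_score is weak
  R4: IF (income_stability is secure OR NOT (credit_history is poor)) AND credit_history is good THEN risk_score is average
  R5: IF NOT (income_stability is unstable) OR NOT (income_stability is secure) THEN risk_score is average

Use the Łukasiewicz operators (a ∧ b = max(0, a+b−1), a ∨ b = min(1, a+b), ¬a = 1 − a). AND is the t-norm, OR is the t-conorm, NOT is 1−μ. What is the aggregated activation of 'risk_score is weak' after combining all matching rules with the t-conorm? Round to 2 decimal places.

R1: unstable=0.86, good=0.72; AND[max(0, a+b−1)] → w = 0.58
R2: ¬unstable=1−0.86=0.14, good=0.72; AND[max(0, a+b−1)] → w = 0.00
R3: unstable=0.86, poor=0.23; AND[max(0, a+b−1)] → w = 0.09
R4: (secure=0.66 OR ¬poor=1−0.23=0.77) = 1.00; AND[max(0, a+b−1)] with good=0.72 → w = 0.72
R5: ¬unstable=1−0.86=0.14, ¬secure=1−0.66=0.34; OR[min(1, a+b)] → w = 0.48
Rules with consequent 'weak': {R2, R3} → strengths 0.00, 0.09
Aggregate via t-conorm [min(1, a+b)]: 0.09

0.09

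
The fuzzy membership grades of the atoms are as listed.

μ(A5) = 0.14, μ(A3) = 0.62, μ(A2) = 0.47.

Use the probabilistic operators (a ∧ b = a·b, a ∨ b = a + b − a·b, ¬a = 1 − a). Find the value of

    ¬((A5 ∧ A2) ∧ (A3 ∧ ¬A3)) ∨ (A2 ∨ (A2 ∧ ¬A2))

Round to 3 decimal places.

A5 ∧ A2 = a·b on (0.1400, 0.4700) = 0.0658
¬A3 = 1 − 0.6200 = 0.3800
A3 ∧ ¬A3 = a·b on (0.6200, 0.3800) = 0.2356
(A5 ∧ A2) ∧ (A3 ∧ ¬A3) = a·b on (0.0658, 0.2356) = 0.0155
¬((A5 ∧ A2) ∧ (A3 ∧ ¬A3)) = 1 − 0.0155 = 0.9845
¬A2 = 1 − 0.4700 = 0.5300
A2 ∧ ¬A2 = a·b on (0.4700, 0.5300) = 0.2491
A2 ∨ (A2 ∧ ¬A2) = a + b − a·b on (0.4700, 0.2491) = 0.6020
¬((A5 ∧ A2) ∧ (A3 ∧ ¬A3)) ∨ (A2 ∨ (A2 ∧ ¬A2)) = a + b − a·b on (0.9845, 0.6020) = 0.9938

0.994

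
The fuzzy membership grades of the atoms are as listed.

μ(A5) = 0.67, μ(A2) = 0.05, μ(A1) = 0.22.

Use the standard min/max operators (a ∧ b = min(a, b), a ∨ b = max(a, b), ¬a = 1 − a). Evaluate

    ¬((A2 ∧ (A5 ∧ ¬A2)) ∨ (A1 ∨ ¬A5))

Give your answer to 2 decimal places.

0.67

¬A2 = 1 − 0.05 = 0.95
A5 ∧ ¬A2 = min(a, b) on (0.67, 0.95) = 0.67
A2 ∧ (A5 ∧ ¬A2) = min(a, b) on (0.05, 0.67) = 0.05
¬A5 = 1 − 0.67 = 0.33
A1 ∨ ¬A5 = max(a, b) on (0.22, 0.33) = 0.33
(A2 ∧ (A5 ∧ ¬A2)) ∨ (A1 ∨ ¬A5) = max(a, b) on (0.05, 0.33) = 0.33
¬((A2 ∧ (A5 ∧ ¬A2)) ∨ (A1 ∨ ¬A5)) = 1 − 0.33 = 0.67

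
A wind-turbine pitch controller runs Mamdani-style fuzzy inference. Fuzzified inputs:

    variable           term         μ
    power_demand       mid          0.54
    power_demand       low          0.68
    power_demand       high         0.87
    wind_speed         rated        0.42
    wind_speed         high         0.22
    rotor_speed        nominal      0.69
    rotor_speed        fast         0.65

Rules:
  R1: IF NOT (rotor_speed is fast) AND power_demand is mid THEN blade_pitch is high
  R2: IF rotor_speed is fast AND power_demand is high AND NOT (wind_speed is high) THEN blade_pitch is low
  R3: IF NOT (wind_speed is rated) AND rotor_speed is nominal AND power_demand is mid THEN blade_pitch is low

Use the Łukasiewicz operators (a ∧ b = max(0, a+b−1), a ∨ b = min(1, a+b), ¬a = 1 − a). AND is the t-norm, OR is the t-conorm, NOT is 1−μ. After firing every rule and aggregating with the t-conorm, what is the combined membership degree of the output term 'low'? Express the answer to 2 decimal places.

R1: ¬fast=1−0.65=0.35, mid=0.54; AND[max(0, a+b−1)] → w = 0.00
R2: fast=0.65, high=0.87, ¬high=1−0.22=0.78; AND[max(0, a+b−1)] → w = 0.30
R3: ¬rated=1−0.42=0.58, nominal=0.69, mid=0.54; AND[max(0, a+b−1)] → w = 0.00
Rules with consequent 'low': {R2, R3} → strengths 0.30, 0.00
Aggregate via t-conorm [min(1, a+b)]: 0.30

0.30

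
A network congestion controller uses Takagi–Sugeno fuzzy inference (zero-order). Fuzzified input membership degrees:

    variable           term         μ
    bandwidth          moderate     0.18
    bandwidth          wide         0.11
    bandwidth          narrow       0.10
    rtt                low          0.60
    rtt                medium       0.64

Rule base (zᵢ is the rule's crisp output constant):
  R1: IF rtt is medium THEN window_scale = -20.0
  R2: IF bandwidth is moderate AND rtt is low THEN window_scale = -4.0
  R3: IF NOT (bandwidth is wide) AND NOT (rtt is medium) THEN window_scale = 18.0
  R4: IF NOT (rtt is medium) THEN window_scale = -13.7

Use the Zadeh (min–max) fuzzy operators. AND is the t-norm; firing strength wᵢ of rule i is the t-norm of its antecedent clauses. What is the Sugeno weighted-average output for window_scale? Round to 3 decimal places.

R1 (z=-20.0): medium=0.64 → w = 0.64
R2 (z=-4.0): moderate=0.18, low=0.60; AND[min(a, b)] → w = 0.18
R3 (z=18.0): ¬wide=1−0.11=0.89, ¬medium=1−0.64=0.36; AND[min(a, b)] → w = 0.36
R4 (z=-13.7): ¬medium=1−0.64=0.36 → w = 0.36
Weighted average = (0.64·-20.0 + 0.18·-4.0 + 0.36·18.0 + 0.36·-13.7) / (0.64 + 0.18 + 0.36 + 0.36)
  = -11.9720 / 1.5400 = -7.774

-7.774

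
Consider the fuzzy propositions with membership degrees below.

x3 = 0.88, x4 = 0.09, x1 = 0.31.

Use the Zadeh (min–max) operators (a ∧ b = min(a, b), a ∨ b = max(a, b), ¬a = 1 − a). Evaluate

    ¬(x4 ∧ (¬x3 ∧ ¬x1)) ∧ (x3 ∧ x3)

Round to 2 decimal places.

¬x3 = 1 − 0.88 = 0.12
¬x1 = 1 − 0.31 = 0.69
¬x3 ∧ ¬x1 = min(a, b) on (0.12, 0.69) = 0.12
x4 ∧ (¬x3 ∧ ¬x1) = min(a, b) on (0.09, 0.12) = 0.09
¬(x4 ∧ (¬x3 ∧ ¬x1)) = 1 − 0.09 = 0.91
x3 ∧ x3 = min(a, b) on (0.88, 0.88) = 0.88
¬(x4 ∧ (¬x3 ∧ ¬x1)) ∧ (x3 ∧ x3) = min(a, b) on (0.91, 0.88) = 0.88

0.88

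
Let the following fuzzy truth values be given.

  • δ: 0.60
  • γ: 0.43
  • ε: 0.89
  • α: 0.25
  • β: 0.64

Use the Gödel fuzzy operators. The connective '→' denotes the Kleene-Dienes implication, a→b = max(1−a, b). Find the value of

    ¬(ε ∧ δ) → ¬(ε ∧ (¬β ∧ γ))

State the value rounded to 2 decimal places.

0.64

ε ∧ δ = min(a, b) on (0.89, 0.60) = 0.60
¬(ε ∧ δ) = 1 − 0.60 = 0.40
¬β = 1 − 0.64 = 0.36
¬β ∧ γ = min(a, b) on (0.36, 0.43) = 0.36
ε ∧ (¬β ∧ γ) = min(a, b) on (0.89, 0.36) = 0.36
¬(ε ∧ (¬β ∧ γ)) = 1 − 0.36 = 0.64
¬(ε ∧ δ) → ¬(ε ∧ (¬β ∧ γ))  [Kleene-Dienes: max(1−a, b)] with a=0.40, b=0.64 → 0.64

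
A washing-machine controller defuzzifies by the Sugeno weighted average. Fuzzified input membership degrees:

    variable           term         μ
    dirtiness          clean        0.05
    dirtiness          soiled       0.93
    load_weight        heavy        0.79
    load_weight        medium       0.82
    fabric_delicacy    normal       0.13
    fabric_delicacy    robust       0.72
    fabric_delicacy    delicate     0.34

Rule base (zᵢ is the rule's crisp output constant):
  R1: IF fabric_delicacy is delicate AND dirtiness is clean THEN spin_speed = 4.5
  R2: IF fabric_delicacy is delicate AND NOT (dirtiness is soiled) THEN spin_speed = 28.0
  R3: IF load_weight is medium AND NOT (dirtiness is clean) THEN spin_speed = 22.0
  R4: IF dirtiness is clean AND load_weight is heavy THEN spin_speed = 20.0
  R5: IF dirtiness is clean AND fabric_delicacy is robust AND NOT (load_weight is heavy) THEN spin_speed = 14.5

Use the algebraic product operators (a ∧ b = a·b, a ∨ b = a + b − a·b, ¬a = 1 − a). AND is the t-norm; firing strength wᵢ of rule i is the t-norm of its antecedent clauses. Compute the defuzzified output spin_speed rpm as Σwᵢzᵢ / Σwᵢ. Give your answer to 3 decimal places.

21.665

R1 (z=4.5): delicate=0.34, clean=0.05; AND[a·b] → w = 0.0170
R2 (z=28.0): delicate=0.34, ¬soiled=1−0.93=0.07; AND[a·b] → w = 0.0238
R3 (z=22.0): medium=0.82, ¬clean=1−0.05=0.95; AND[a·b] → w = 0.7790
R4 (z=20.0): clean=0.05, heavy=0.79; AND[a·b] → w = 0.0395
R5 (z=14.5): clean=0.05, robust=0.72, ¬heavy=1−0.79=0.21; AND[a·b] → w = 0.0076
Weighted average = (0.0170·4.5 + 0.0238·28.0 + 0.7790·22.0 + 0.0395·20.0 + 0.0076·14.5) / (0.0170 + 0.0238 + 0.7790 + 0.0395 + 0.0076)
  = 18.7805 / 0.8669 = 21.665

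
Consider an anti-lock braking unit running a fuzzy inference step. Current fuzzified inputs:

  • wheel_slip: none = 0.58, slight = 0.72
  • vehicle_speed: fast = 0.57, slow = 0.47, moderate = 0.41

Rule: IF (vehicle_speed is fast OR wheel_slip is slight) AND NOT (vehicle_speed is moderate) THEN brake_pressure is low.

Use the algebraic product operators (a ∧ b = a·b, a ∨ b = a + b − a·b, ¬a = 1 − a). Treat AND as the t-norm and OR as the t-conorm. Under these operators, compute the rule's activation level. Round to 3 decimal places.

firing strength: (fast=0.57 OR slight=0.72) = 0.8796; AND[a·b] with ¬moderate=1−0.41=0.59 → w = 0.5190

0.519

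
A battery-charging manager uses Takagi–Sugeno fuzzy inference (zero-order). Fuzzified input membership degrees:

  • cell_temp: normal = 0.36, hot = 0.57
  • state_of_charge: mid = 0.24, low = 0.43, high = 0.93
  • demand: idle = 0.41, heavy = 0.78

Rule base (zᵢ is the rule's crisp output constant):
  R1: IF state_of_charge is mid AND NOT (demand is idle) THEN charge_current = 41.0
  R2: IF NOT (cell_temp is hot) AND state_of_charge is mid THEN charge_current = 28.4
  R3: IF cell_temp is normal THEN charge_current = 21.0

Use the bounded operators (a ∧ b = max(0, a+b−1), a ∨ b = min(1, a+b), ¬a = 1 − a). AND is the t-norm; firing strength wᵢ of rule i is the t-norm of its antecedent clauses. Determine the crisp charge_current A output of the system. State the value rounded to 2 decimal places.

R1 (z=41.0): mid=0.24, ¬idle=1−0.41=0.59; AND[max(0, a+b−1)] → w = 0.00
R2 (z=28.4): ¬hot=1−0.57=0.43, mid=0.24; AND[max(0, a+b−1)] → w = 0.00
R3 (z=21.0): normal=0.36 → w = 0.36
Weighted average = (0.00·41.0 + 0.00·28.4 + 0.36·21.0) / (0.00 + 0.00 + 0.36)
  = 7.5600 / 0.3600 = 21.00

21.00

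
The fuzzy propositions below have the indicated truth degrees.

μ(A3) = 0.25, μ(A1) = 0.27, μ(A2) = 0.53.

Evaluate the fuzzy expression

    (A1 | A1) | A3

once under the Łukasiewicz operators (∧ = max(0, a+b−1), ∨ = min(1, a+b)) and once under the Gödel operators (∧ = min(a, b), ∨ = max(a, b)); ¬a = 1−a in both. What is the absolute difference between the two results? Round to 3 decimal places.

0.520

Under Łukasiewicz:
  A1 | A1 = min(1, a+b) on (0.27, 0.27) = 0.54
  (A1 | A1) | A3 = min(1, a+b) on (0.54, 0.25) = 0.79
  → value = 0.7900
Under Gödel:
  A1 | A1 = max(a, b) on (0.27, 0.27) = 0.27
  (A1 | A1) | A3 = max(a, b) on (0.27, 0.25) = 0.27
  → value = 0.2700
|0.7900 − 0.2700| = 0.520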